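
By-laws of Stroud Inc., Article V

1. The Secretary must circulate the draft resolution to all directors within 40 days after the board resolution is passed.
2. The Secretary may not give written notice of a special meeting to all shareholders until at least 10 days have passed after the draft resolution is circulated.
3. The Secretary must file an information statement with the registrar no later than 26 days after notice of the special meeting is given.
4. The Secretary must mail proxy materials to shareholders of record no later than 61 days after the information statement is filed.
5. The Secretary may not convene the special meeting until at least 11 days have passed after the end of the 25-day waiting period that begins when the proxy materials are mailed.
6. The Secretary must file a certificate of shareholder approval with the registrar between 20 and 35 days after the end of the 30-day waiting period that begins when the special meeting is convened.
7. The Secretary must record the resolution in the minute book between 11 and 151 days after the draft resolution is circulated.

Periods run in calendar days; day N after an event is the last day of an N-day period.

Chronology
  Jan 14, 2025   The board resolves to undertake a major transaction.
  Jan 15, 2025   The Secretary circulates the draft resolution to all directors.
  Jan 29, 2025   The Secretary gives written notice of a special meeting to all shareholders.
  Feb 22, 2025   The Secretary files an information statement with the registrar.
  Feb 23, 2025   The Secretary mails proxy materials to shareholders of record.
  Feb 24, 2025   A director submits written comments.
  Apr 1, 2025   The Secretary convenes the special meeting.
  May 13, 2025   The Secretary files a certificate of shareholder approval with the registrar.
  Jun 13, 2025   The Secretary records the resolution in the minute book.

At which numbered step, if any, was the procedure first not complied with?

Step 6

(1) due by Jan 14, 2025 + 40 days = Feb 23, 2025; done Jan 15, 2025 — timely.
(2) permitted from Jan 15, 2025 + 10 days = Jan 25, 2025 onward; done Jan 29, 2025 — permitted.
(3) due by Jan 29, 2025 + 26 days = Feb 24, 2025; completed Feb 22, 2025, before the deadline.
(4) due by Feb 22, 2025 + 61 days = Apr 24, 2025; Feb 23, 2025 is within that limit.
(5) permitted from Mar 20, 2025 + 11 days = Mar 31, 2025 onward; Apr 1, 2025 is on or after that date.
(6) the permitted window runs from May 1, 2025 + 20 = May 21, 2025 to May 1, 2025 + 35 = Jun 5, 2025; May 13, 2025 is 8 days too early.
Later steps need not be reached.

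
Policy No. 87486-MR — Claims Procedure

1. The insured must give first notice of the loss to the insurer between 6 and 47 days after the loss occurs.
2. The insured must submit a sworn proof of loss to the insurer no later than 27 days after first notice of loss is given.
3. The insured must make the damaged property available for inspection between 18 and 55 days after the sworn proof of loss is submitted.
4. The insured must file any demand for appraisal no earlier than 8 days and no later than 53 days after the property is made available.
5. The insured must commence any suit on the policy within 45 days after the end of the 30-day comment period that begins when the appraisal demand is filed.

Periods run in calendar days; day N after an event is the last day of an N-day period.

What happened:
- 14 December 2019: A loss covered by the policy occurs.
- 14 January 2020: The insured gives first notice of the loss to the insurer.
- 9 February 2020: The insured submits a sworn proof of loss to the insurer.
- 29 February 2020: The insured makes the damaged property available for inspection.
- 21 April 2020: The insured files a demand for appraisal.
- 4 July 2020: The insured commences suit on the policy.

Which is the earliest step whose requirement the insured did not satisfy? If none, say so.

None — every step was satisfied

Step 1 — 6 and 47 days from 14 December 2019 (when the loss occurs) are 20 December 2019 and 30 January 2020 respectively; 14 January 2020 falls inside that range.
Step 2 — counting 27 days from 14 January 2020 (when first notice of loss is given) gives a deadline of 10 February 2020; 9 February 2020 is within that limit.
Step 3 — 18 and 55 days from 9 February 2020 (when the sworn proof of loss is submitted) are 27 February 2020 and 4 April 2020 respectively; 29 February 2020 falls inside that range.
Step 4 — 8 and 53 days from 29 February 2020 (when the property is made available) are 8 March 2020 and 22 April 2020 respectively; 21 April 2020 falls inside that range.
Step 5 — counting 45 days from 21 May 2020 (end of the 30-day comment period, which began when the appraisal demand is filed on 21 April 2020) gives a deadline of 5 July 2020; completed 4 July 2020, before the deadline.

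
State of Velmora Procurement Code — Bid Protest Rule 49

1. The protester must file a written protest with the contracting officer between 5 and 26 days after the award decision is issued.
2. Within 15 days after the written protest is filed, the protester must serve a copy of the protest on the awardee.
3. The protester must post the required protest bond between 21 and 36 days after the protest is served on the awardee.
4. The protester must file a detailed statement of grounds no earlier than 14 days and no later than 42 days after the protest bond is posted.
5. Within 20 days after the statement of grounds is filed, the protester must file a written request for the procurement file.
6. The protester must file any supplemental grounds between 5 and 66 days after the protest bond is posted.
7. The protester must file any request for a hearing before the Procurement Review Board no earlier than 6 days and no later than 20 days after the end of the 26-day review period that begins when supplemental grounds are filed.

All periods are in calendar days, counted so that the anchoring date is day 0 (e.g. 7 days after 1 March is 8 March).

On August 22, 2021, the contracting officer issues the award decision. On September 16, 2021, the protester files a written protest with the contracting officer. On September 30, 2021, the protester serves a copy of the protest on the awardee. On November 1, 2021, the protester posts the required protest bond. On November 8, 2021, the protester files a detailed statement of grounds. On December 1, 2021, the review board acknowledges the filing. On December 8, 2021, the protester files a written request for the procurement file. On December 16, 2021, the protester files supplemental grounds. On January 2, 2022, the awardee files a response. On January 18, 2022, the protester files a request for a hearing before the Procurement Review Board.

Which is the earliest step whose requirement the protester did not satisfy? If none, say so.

Step 4

(1) the permitted window runs from August 22, 2021 + 5 = August 27, 2021 to August 22, 2021 + 26 = September 17, 2021; done September 16, 2021, which is between those dates.
(2) due by September 16, 2021 + 15 days = October 1, 2021; September 30, 2021 is within that limit.
(3) the permitted window runs from September 30, 2021 + 21 = October 21, 2021 to September 30, 2021 + 36 = November 5, 2021; done November 1, 2021 — within the window.
(4) the permitted window runs from November 1, 2021 + 14 = November 15, 2021 to November 1, 2021 + 42 = December 13, 2021; November 8, 2021 is 7 days too early.
The analysis stops there.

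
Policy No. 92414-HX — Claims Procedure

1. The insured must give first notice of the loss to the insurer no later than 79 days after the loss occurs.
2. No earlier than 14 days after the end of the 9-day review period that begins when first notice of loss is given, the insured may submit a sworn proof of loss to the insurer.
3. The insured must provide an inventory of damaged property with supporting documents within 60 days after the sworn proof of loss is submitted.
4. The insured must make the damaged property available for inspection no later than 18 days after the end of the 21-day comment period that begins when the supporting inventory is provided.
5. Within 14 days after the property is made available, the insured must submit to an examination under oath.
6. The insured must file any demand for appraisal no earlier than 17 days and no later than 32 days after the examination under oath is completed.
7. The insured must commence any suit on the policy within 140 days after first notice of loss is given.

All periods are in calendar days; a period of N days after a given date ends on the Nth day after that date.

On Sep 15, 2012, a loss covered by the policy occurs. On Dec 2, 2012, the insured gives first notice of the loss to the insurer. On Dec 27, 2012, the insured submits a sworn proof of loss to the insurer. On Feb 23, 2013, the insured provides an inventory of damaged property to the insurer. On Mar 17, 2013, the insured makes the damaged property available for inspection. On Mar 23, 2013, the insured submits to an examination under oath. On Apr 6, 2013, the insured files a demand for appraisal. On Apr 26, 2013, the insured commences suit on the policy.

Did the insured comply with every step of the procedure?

No

Step 1: 79 days after Sep 15, 2012 (when the loss occurs) is Dec 3, 2012; Dec 2, 2012 is within that limit.
Step 2: the earliest permitted date is 14 days after Dec 11, 2012 (end of the 9-day review period, which began when first notice of loss is given on Dec 2, 2012), i.e. Dec 25, 2012; done Dec 27, 2012, after the minimum wait.
Step 3: 60 days after Dec 27, 2012 (when the sworn proof of loss is submitted) is Feb 25, 2013; Feb 23, 2013 is within that limit.
Step 4: 18 days after Mar 16, 2013 (end of the 21-day comment period, which began when the supporting inventory is provided on Feb 23, 2013) is Apr 3, 2013; completed Mar 17, 2013, before the deadline.
Step 5: 14 days after Mar 17, 2013 (when the property is made available) is Mar 31, 2013; done Mar 23, 2013 — timely.
Step 6: the window is 17–32 days after Mar 23, 2013 (when the examination under oath is completed), so Apr 9, 2013 through Apr 24, 2013; done Apr 6, 2013 — 3 days before the window opened.
No need to go further; step 6 was not satisfied.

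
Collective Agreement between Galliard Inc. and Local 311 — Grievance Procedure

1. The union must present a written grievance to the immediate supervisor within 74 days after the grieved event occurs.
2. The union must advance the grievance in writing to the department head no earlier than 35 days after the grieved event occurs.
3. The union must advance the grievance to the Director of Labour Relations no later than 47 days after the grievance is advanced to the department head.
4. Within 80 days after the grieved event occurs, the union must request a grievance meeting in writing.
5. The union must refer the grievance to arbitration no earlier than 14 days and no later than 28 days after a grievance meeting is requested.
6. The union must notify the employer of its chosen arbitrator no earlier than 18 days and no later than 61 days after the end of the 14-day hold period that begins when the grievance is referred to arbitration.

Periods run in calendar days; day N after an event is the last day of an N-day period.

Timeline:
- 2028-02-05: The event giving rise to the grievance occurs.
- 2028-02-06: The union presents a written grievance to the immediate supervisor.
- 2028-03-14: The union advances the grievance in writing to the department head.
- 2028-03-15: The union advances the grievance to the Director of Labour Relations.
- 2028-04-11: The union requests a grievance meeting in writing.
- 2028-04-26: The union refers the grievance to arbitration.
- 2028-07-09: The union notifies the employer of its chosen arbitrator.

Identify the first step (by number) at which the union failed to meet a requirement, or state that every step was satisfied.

None — every step was satisfied

Step 1 — counting 74 days from 2028-02-05 (when the grieved event occurs) gives a deadline of 2028-04-19; completed 2028-02-06, before the deadline.
Step 2 — must wait 35 days from 2028-02-05 (when the grieved event occurs), so not before 2028-03-11; done 2028-03-14, after the minimum wait.
Step 3 — counting 47 days from 2028-03-14 (when the grievance is advanced to the department head) gives a deadline of 2028-04-30; completed 2028-03-15, before the deadline.
Step 4 — counting 80 days from 2028-02-05 (when the grieved event occurs) gives a deadline of 2028-04-25; completed 2028-04-11, before the deadline.
Step 5 — 14 and 28 days from 2028-04-11 (when a grievance meeting is requested) are 2028-04-25 and 2028-05-09 respectively; 2028-04-26 falls inside that range.
Step 6 — 18 and 61 days from 2028-05-10 (end of the 14-day hold period, which began when the grievance is referred to arbitration on 2028-04-26) are 2028-05-28 and 2028-07-10 respectively; done 2028-07-09 — within the window.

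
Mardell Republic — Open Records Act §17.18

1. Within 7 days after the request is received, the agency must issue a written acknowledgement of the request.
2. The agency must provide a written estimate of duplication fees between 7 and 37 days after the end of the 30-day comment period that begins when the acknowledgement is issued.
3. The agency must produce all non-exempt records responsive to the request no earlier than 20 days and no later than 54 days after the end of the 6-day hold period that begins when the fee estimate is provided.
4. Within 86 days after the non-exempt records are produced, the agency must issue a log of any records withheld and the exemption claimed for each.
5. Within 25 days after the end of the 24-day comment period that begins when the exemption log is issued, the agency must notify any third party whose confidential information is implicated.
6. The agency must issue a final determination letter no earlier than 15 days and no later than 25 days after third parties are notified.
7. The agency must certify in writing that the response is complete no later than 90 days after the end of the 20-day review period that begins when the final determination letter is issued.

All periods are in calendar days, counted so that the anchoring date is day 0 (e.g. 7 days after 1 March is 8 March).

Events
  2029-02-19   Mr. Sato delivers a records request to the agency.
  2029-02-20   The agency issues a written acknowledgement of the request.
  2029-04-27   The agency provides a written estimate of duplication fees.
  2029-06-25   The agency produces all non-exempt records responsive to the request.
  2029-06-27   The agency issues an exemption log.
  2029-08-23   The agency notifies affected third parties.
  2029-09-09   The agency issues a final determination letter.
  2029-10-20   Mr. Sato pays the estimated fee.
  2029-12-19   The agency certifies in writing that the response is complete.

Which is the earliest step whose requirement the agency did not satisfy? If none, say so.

Step 1: 7 days after 2029-02-19 (when the request is received) is 2029-02-26; 2029-02-20 is within that limit.
Step 2: the window is 7–37 days after 2029-03-22 (end of the 30-day comment period, which began when the acknowledgement is issued on 2029-02-20), so 2029-03-29 through 2029-04-28; 2029-04-27 falls inside that range.
Step 3: the window is 20–54 days after 2029-05-03 (end of the 6-day hold period, which began when the fee estimate is provided on 2029-04-27), so 2029-05-23 through 2029-06-26; done 2029-06-25 — within the window.
Step 4: 86 days after 2029-06-25 (when the non-exempt records are produced) is 2029-09-19; completed 2029-06-27, before the deadline.
Step 5: 25 days after 2029-07-21 (end of the 24-day comment period, which began when the exemption log is issued on 2029-06-27) is 2029-08-15; 2029-08-23 misses that deadline by 8 days.

Step 5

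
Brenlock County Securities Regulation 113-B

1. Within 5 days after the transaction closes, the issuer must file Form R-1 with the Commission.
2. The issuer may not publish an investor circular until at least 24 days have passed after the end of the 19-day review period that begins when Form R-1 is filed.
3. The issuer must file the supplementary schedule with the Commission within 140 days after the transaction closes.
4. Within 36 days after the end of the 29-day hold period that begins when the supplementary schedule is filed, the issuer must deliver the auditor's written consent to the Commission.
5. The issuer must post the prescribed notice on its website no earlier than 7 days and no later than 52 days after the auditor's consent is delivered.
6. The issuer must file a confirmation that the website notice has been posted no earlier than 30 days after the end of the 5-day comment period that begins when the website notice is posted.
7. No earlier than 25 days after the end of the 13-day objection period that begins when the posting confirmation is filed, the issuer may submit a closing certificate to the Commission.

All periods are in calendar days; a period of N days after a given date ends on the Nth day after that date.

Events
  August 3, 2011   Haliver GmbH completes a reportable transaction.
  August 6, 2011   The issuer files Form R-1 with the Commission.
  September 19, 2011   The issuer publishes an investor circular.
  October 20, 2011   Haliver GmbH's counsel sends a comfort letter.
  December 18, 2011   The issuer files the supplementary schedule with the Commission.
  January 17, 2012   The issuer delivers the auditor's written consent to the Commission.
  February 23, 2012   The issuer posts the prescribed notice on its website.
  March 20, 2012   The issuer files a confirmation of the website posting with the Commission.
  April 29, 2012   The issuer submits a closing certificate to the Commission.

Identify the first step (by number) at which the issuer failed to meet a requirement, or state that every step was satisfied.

Step 6

Step 1: 5 days after August 3, 2011 (when the transaction closes) is August 8, 2011; done August 6, 2011 — timely.
Step 2: the earliest permitted date is 24 days after August 25, 2011 (end of the 19-day review period, which began when Form R-1 is filed on August 6, 2011), i.e. September 18, 2011; September 19, 2011 is on or after that date.
Step 3: 140 days after August 3, 2011 (when the transaction closes) is December 21, 2011; completed December 18, 2011, before the deadline.
Step 4: 36 days after January 16, 2012 (end of the 29-day hold period, which began when the supplementary schedule is filed on December 18, 2011) is February 21, 2012; completed January 17, 2012, before the deadline.
Step 5: the window is 7–52 days after January 17, 2012 (when the auditor's consent is delivered), so January 24, 2012 through March 9, 2012; done February 23, 2012 — within the window.
Step 6: the earliest permitted date is 30 days after February 28, 2012 (end of the 5-day comment period, which began when the website notice is posted on February 23, 2012), i.e. March 29, 2012; March 20, 2012 is 9 days before the earliest permitted date.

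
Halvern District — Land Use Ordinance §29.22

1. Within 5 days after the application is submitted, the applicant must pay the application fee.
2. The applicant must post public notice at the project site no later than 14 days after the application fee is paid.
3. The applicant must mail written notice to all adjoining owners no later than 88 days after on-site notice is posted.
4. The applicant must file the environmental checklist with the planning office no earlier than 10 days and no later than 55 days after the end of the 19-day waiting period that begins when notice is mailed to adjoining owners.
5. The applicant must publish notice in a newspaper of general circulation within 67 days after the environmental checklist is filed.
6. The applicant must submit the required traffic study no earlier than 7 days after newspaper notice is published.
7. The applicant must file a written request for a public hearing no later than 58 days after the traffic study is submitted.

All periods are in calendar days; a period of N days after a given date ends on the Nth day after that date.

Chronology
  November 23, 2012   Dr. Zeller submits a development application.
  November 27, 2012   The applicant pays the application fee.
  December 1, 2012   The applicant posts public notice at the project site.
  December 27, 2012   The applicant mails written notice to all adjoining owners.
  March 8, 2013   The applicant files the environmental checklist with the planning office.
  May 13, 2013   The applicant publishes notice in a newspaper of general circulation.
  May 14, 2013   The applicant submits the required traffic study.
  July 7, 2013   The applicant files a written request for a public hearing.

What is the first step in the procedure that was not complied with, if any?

Step 6

(1) due by November 23, 2012 + 5 days = November 28, 2012; November 27, 2012 is within that limit.
(2) due by November 27, 2012 + 14 days = December 11, 2012; completed December 1, 2012, before the deadline.
(3) due by December 1, 2012 + 88 days = February 27, 2013; December 27, 2012 is within that limit.
(4) the permitted window runs from January 15, 2013 + 10 = January 25, 2013 to January 15, 2013 + 55 = March 11, 2013; March 8, 2013 falls inside that range.
(5) due by March 8, 2013 + 67 days = May 14, 2013; completed May 13, 2013, before the deadline.
(6) permitted from May 13, 2013 + 7 days = May 20, 2013 onward; acted on May 14, 2013, 6 days prematurely.
That is the first point of non-compliance.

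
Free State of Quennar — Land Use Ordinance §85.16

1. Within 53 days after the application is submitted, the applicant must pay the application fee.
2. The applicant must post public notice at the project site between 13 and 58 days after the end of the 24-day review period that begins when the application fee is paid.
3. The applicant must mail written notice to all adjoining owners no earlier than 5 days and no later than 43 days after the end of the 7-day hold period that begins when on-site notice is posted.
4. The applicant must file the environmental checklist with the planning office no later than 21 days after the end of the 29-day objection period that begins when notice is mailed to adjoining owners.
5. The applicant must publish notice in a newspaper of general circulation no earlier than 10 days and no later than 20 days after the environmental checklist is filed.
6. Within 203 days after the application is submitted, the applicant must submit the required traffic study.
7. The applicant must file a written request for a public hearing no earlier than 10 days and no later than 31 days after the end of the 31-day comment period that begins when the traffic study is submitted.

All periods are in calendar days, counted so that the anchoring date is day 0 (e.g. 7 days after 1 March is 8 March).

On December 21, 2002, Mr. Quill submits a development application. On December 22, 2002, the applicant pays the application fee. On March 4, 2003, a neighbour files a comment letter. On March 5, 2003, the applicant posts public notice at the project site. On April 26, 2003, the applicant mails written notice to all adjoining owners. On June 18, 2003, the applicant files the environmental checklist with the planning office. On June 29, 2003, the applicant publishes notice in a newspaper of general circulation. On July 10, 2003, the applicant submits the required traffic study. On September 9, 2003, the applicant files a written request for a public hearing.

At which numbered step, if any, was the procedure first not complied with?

Step 3

Step 1 — counting 53 days from December 21, 2002 (when the application is submitted) gives a deadline of February 12, 2003; December 22, 2002 is within that limit.
Step 2 — 13 and 58 days from January 15, 2003 (end of the 24-day review period, which began when the application fee is paid on December 22, 2002) are January 28, 2003 and March 14, 2003 respectively; March 5, 2003 falls inside that range.
Step 3 — 5 and 43 days from March 12, 2003 (end of the 7-day hold period, which began when on-site notice is posted on March 5, 2003) are March 17, 2003 and April 24, 2003 respectively; done April 26, 2003 — 2 days after the window closed.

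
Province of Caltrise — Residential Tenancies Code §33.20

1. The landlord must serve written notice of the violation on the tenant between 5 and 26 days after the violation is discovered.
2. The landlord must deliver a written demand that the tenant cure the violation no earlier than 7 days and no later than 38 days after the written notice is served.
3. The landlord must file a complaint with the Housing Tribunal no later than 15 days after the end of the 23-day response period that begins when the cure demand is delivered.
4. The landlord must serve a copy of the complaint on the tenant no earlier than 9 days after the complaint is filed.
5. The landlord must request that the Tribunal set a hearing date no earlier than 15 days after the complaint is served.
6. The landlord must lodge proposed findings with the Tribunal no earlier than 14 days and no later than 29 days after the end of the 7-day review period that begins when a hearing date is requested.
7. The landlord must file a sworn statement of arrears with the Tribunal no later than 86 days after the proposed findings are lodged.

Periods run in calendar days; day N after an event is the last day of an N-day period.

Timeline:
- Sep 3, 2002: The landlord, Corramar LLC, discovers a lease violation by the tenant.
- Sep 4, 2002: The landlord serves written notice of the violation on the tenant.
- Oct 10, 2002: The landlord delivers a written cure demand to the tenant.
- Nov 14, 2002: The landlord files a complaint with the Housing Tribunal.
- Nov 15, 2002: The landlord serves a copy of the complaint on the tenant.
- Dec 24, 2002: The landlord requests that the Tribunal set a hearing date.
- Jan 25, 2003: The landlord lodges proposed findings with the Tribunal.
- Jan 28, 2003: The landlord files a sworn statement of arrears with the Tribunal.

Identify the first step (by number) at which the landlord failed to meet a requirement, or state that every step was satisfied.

Step 1

(1) the permitted window runs from Sep 3, 2002 + 5 = Sep 8, 2002 to Sep 3, 2002 + 26 = Sep 29, 2002; Sep 4, 2002 is 4 days too early.
That is the first point of non-compliance.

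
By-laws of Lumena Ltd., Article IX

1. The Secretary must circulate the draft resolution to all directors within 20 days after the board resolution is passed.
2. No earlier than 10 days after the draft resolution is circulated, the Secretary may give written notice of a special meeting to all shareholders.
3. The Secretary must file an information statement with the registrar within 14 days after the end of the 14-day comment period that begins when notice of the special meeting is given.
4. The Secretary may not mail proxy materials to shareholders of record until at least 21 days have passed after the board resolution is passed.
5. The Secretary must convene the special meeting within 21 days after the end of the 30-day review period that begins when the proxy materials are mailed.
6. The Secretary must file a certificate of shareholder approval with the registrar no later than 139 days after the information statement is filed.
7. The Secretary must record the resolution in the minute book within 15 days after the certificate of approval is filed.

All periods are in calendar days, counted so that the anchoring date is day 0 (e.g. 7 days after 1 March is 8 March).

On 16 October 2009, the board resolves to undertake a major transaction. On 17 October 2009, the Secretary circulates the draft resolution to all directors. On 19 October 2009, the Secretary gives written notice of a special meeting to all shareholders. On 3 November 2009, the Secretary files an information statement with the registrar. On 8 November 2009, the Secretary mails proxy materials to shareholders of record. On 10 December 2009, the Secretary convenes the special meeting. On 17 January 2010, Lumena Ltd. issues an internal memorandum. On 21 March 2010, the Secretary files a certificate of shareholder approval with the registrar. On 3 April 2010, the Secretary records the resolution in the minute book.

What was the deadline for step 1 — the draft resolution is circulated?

Step 1 runs from 16 October 2009, when the board resolution is passed. 20 days after 16 October 2009 is 5 November 2009.

5 November 2009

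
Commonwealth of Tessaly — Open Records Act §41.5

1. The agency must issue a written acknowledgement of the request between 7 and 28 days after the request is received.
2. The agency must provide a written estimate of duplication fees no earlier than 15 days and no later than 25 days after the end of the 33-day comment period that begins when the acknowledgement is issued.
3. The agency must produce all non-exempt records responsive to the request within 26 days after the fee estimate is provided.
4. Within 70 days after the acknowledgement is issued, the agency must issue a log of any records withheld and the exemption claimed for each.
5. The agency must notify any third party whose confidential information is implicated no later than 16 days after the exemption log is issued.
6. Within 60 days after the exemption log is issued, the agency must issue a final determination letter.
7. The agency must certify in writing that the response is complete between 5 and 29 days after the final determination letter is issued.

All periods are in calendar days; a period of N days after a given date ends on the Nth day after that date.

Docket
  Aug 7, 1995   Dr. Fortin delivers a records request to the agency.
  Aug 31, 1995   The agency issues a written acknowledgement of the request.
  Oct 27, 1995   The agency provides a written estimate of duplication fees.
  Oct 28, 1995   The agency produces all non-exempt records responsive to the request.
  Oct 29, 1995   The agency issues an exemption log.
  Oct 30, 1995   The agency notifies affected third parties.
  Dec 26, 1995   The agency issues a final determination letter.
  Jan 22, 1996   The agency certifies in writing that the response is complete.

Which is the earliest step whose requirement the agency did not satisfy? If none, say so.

Step 1: the window is 7–28 days after Aug 7, 1995 (when the request is received), so Aug 14, 1995 through Sep 4, 1995; Aug 31, 1995 falls inside that range.
Step 2: the window is 15–25 days after Oct 3, 1995 (end of the 33-day comment period, which began when the acknowledgement is issued on Aug 31, 1995), so Oct 18, 1995 through Oct 28, 1995; done Oct 27, 1995, which is between those dates.
Step 3: 26 days after Oct 27, 1995 (when the fee estimate is provided) is Nov 22, 1995; Oct 28, 1995 is within that limit.
Step 4: 70 days after Aug 31, 1995 (when the acknowledgement is issued) is Nov 9, 1995; Oct 29, 1995 is within that limit.
Step 5: 16 days after Oct 29, 1995 (when the exemption log is issued) is Nov 14, 1995; Oct 30, 1995 is within that limit.
Step 6: 60 days after Oct 29, 1995 (when the exemption log is issued) is Dec 28, 1995; completed Dec 26, 1995, before the deadline.
Step 7: the window is 5–29 days after Dec 26, 1995 (when the final determination letter is issued), so Dec 31, 1995 through Jan 24, 1996; done Jan 22, 1996, which is between those dates.

None — every step was satisfied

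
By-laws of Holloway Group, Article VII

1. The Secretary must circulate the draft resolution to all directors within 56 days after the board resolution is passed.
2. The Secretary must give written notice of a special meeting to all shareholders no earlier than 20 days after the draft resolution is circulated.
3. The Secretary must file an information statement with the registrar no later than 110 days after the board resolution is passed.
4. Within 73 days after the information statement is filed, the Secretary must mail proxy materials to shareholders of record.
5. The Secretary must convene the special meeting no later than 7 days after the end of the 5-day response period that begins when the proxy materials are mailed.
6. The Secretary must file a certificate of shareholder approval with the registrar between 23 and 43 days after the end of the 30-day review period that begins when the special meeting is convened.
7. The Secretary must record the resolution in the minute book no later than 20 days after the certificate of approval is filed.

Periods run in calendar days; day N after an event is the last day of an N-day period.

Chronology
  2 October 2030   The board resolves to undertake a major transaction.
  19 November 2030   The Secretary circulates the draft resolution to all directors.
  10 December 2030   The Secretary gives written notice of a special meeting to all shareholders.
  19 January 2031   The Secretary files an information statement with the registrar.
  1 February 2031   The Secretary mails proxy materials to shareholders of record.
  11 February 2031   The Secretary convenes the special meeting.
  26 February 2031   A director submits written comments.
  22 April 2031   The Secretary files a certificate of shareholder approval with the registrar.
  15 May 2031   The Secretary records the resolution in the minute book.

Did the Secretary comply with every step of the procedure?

Step 1: 56 days after 2 October 2030 (when the board resolution is passed) is 27 November 2030; done 19 November 2030 — timely.
Step 2: the earliest permitted date is 20 days after 19 November 2030 (when the draft resolution is circulated), i.e. 9 December 2030; 10 December 2030 is on or after that date.
Step 3: 110 days after 2 October 2030 (when the board resolution is passed) is 20 January 2031; 19 January 2031 is within that limit.
Step 4: 73 days after 19 January 2031 (when the information statement is filed) is 2 April 2031; completed 1 February 2031, before the deadline.
Step 5: 7 days after 6 February 2031 (end of the 5-day response period, which began when the proxy materials are mailed on 1 February 2031) is 13 February 2031; completed 11 February 2031, before the deadline.
Step 6: the window is 23–43 days after 13 March 2031 (end of the 30-day review period, which began when the special meeting is convened on 11 February 2031), so 5 April 2031 through 25 April 2031; done 22 April 2031, which is between those dates.
Step 7: 20 days after 22 April 2031 (when the certificate of approval is filed) is 12 May 2031; 15 May 2031 misses that deadline by 3 days.
The procedure was therefore not followed at step 7.

No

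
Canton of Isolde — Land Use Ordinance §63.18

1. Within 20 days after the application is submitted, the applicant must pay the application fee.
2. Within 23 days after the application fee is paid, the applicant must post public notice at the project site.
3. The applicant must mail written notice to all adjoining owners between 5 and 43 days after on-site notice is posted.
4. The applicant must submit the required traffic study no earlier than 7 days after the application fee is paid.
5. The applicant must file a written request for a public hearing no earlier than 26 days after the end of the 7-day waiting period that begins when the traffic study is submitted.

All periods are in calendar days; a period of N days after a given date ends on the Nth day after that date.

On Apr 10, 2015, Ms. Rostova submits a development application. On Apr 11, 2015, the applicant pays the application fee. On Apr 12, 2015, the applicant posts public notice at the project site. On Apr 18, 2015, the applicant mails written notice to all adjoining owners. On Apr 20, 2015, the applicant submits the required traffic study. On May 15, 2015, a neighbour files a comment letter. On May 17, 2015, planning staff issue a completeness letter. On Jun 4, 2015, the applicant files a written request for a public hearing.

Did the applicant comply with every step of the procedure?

Step 1 — counting 20 days from Apr 10, 2015 (when the application is submitted) gives a deadline of Apr 30, 2015; Apr 11, 2015 is within that limit.
Step 2 — counting 23 days from Apr 11, 2015 (when the application fee is paid) gives a deadline of May 4, 2015; done Apr 12, 2015 — timely.
Step 3 — 5 and 43 days from Apr 12, 2015 (when on-site notice is posted) are Apr 17, 2015 and May 25, 2015 respectively; Apr 18, 2015 falls inside that range.
Step 4 — must wait 7 days from Apr 11, 2015 (when the application fee is paid), so not before Apr 18, 2015; Apr 20, 2015 is on or after that date.
Step 5 — must wait 26 days from Apr 27, 2015 (end of the 7-day waiting period, which began when the traffic study is submitted on Apr 20, 2015), so not before May 23, 2015; done Jun 4, 2015, after the minimum wait.

Yes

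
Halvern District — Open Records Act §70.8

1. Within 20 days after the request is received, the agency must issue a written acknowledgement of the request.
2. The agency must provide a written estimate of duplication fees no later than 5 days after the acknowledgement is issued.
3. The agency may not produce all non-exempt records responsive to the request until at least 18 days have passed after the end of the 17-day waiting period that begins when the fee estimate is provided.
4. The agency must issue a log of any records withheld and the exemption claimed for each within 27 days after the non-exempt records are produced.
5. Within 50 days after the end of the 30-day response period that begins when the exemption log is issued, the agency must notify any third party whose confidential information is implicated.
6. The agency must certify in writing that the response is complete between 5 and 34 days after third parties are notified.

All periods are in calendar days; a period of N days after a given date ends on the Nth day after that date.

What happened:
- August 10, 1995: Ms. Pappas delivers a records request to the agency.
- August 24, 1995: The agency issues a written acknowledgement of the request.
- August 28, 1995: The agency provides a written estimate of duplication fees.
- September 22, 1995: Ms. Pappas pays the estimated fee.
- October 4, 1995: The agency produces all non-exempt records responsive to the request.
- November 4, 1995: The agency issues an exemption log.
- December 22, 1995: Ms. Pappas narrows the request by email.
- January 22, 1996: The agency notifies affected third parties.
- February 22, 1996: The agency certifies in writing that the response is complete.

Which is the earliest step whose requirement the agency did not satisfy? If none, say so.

Step 4

Step 1 — counting 20 days from August 10, 1995 (when the request is received) gives a deadline of August 30, 1995; August 24, 1995 is within that limit.
Step 2 — counting 5 days from August 24, 1995 (when the acknowledgement is issued) gives a deadline of August 29, 1995; completed August 28, 1995, before the deadline.
Step 3 — must wait 18 days from September 14, 1995 (end of the 17-day waiting period, which began when the fee estimate is provided on August 28, 1995), so not before October 2, 1995; done October 4, 1995, after the minimum wait.
Step 4 — counting 27 days from October 4, 1995 (when the non-exempt records are produced) gives a deadline of October 31, 1995; done November 4, 1995 — 4 days late.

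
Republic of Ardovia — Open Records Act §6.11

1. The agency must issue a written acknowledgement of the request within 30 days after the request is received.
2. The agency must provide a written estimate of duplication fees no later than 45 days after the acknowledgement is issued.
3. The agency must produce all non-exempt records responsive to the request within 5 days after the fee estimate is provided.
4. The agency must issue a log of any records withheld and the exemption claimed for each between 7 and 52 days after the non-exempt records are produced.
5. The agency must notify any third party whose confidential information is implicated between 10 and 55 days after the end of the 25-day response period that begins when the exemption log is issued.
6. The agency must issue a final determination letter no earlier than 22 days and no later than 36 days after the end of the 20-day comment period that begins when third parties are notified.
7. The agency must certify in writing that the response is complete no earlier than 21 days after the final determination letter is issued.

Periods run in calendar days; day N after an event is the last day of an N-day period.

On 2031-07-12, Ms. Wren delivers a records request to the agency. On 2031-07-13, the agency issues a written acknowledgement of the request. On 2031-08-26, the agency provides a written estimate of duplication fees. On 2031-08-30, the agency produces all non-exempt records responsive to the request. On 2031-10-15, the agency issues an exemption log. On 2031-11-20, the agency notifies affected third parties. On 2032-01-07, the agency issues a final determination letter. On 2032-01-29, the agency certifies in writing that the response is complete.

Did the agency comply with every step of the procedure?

Yes

Step 1 — counting 30 days from 2031-07-12 (when the request is received) gives a deadline of 2031-08-11; completed 2031-07-13, before the deadline.
Step 2 — counting 45 days from 2031-07-13 (when the acknowledgement is issued) gives a deadline of 2031-08-27; completed 2031-08-26, before the deadline.
Step 3 — counting 5 days from 2031-08-26 (when the fee estimate is provided) gives a deadline of 2031-08-31; done 2031-08-30 — timely.
Step 4 — 7 and 52 days from 2031-08-30 (when the non-exempt records are produced) are 2031-09-06 and 2031-10-21 respectively; 2031-10-15 falls inside that range.
Step 5 — 10 and 55 days from 2031-11-09 (end of the 25-day response period, which began when the exemption log is issued on 2031-10-15) are 2031-11-19 and 2032-01-03 respectively; done 2031-11-20, which is between those dates.
Step 6 — 22 and 36 days from 2031-12-10 (end of the 20-day comment period, which began when third parties are notified on 2031-11-20) are 2032-01-01 and 2032-01-15 respectively; done 2032-01-07 — within the window.
Step 7 — must wait 21 days from 2032-01-07 (when the final determination letter is issued), so not before 2032-01-28; done 2032-01-29, after the minimum wait.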